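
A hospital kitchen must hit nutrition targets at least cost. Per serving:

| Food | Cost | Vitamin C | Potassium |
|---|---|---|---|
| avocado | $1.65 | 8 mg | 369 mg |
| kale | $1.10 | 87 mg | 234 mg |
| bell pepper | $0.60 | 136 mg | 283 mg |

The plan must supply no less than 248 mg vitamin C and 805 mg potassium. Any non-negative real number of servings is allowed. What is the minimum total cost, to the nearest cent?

Minimising a linear cost over {vitamin C ≥ 248, potassium ≥ 805, servings ≥ 0} — the optimum is at a vertex, using one or two foods.
avocado only: max(248/8, 805/369) = 31 servings → $51.15.
kale only: max(248/87, 805/234) = 3.44 servings → $3.78.
bell pepper only: max(248/136, 805/283) = 2.845 servings → $1.71.
avocado + kale with both tight: 0.397 servings and 2.814 servings → $3.75.
avocado + bell pepper with both tight: 0.82 servings and 1.775 servings → $2.42.
kale + bell pepper: the both-tight solution has a negative serving — not a feasible corner.
So the least-cost plan costs $1.71.

$1.71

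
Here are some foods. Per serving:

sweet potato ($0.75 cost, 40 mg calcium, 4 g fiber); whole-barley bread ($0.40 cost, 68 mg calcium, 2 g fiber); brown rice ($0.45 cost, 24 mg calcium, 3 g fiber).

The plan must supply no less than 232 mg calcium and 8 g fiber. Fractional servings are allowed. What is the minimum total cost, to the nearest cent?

Check every corner: each single food scaled to meet both minima, and each pair solved so both constraints bind.
sweet potato only: max(232/40, 8/4) = 5.8 servings → $4.35.
whole-barley bread only: max(232/68, 8/2) = 4 servings → $1.60.
brown rice only: max(232/24, 8/3) = 9.667 servings → $4.35.
sweet potato + whole-barley bread with both tight: 0.4167 servings and 3.167 servings → $1.58.
sweet potato + brown rice with both targets exact would need a negative amount; discard.
whole-barley bread + brown rice with both tight: 3.231 servings and 0.5128 servings → $1.52.
So the least-cost plan costs $1.52.

$1.52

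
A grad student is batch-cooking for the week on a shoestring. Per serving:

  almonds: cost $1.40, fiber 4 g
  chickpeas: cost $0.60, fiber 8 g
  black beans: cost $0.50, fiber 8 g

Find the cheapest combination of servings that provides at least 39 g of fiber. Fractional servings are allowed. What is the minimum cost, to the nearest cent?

$2.44

Cost per g of fiber: black beans $0.0625, chickpeas $0.0750, almonds $0.3500.
With no serving limits, use only black beans: 39 g / 8 g = 4.875 servings × $0.50 = $2.44.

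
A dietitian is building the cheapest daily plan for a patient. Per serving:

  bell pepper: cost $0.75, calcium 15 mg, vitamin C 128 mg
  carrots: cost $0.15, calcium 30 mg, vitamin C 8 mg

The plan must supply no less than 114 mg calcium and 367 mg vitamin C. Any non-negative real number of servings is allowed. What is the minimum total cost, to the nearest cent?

This is a tiny linear program; its minimum lies at a vertex of the feasible set. List the vertices and price them.
bell pepper only: max(114/15, 367/128) = 7.6 servings → $5.70.
carrots only: max(114/30, 367/8) = 45.88 servings → $6.88.
bell pepper + carrots with both tight: 2.715 servings and 2.443 servings → $2.40.
Cheapest feasible corner: $2.40.

$2.40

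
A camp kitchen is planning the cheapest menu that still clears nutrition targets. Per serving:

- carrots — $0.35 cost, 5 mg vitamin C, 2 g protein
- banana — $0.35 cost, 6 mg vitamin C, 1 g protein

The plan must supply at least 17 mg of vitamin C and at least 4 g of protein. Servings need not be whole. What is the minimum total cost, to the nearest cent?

$1.05

Two binding constraints pin down two serving amounts, so the optimal mix uses at most two foods. The candidates are each food alone (scaled to the tighter of vitamin C/protein) and each pair with both constraints tight.
carrots only: max(17/5, 4/2) = 3.4 servings → $1.19.
banana only: max(17/6, 4/1) = 4 servings → $1.40.
carrots + banana with both tight: 1 serving and 2 servings → $1.05.
The minimum over all feasible corners is $1.05.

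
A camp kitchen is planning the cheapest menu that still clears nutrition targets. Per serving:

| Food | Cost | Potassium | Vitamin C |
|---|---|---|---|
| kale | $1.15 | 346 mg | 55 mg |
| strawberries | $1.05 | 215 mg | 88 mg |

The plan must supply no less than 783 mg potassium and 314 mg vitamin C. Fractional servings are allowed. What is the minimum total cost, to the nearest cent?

$3.78

kale only: max(783/346, 314/55) = 5.709 servings → $6.57.
strawberries only: max(783/215, 314/88) = 3.642 servings → $3.82.
kale + strawberries with both tight: 0.07485 servings and 3.521 servings → $3.78.
The minimum over all feasible corners is $3.78.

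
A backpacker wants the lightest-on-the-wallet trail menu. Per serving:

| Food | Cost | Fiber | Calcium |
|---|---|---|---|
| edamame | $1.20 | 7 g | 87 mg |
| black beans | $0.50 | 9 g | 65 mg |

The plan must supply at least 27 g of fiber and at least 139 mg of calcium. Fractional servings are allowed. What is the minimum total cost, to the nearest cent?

$1.50

An LP optimum is at a vertex; with two nutrient constraints at most two foods are used. Check each candidate.
edamame only: max(27/7, 139/87) = 3.857 servings → $4.63.
black beans only: max(27/9, 139/65) = 3 servings → $1.50.
edamame + black beans: the both-tight solution has a negative serving — not a feasible corner.
The minimum over all feasible corners is $1.50.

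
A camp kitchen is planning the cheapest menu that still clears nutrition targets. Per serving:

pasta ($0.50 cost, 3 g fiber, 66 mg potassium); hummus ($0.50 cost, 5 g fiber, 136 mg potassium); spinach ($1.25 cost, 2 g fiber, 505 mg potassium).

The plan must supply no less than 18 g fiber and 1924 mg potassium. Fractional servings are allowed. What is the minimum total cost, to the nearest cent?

Check every corner: each single food scaled to meet both minima, and each pair solved so both constraints bind.
pasta only: max(18/3, 1924/66) = 29.15 servings → $14.58.
hummus only: max(18/5, 1924/136) = 14.15 servings → $7.07.
spinach only: max(18/2, 1924/505) = 9 servings → $11.25.
pasta + hummus with both targets exact would need a negative amount; discard.
pasta + spinach with both tight: 3.79 servings and 3.315 servings → $6.04.
hummus + spinach with both tight: 2.327 servings and 3.183 servings → $5.14.
The minimum over all feasible corners is $5.14.

$5.14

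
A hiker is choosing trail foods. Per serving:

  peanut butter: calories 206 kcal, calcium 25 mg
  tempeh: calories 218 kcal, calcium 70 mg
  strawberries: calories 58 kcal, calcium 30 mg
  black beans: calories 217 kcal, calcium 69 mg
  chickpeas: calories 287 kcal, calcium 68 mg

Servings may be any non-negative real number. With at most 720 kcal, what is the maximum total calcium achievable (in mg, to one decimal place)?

Calcium per kcal: strawberries 0.5172, tempeh 0.3211, black beans 0.318, chickpeas 0.2369, peanut butter 0.1214.
With no serving limits, spend the whole calories allowance on strawberries: 720 kcal / 58 kcal × 30 mg = 372.4 mg.

372.4 mg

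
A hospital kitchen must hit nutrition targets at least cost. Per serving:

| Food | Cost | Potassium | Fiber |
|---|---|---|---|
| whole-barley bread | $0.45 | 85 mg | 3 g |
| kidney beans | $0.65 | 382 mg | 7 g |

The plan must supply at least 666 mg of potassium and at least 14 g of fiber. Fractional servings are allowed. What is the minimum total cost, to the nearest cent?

An LP optimum is at a vertex; with two nutrient constraints at most two foods are used. Check each candidate.
whole-barley bread only: max(666/85, 14/3) = 7.835 servings → $3.53.
kidney beans only: max(666/382, 14/7) = 2 servings → $1.30.
whole-barley bread + kidney beans with both tight: 1.245 servings and 1.466 servings → $1.51.
The minimum over all feasible corners is $1.30.

$1.30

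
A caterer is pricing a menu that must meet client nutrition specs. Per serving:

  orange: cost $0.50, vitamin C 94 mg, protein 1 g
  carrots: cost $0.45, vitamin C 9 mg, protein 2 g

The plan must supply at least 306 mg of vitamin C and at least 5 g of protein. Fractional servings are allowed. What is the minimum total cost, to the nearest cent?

$2.00

With two linear requirements the optimum uses one or two foods; enumerate the corners.
orange only: max(306/94, 5/1) = 5 servings → $2.50.
carrots only: max(306/9, 5/2) = 34 servings → $15.30.
orange + carrots with both tight: 3.168 servings and 0.9162 servings → $2.00.
The minimum over all feasible corners is $2.00.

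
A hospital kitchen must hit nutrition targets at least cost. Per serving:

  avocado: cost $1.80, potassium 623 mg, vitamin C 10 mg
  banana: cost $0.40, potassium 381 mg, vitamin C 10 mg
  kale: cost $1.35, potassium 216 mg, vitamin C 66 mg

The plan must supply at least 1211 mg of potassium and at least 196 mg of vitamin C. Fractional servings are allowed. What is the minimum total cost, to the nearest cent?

Minimising a linear cost over {potassium ≥ 1211, vitamin C ≥ 196, servings ≥ 0} — the optimum is at a vertex, using one or two foods.
avocado only: max(1211/623, 196/10) = 19.6 servings → $35.28.
banana only: max(1211/381, 196/10) = 19.6 servings → $7.84.
kale only: max(1211/216, 196/66) = 5.606 servings → $7.57.
avocado + banana: the both-tight solution has a negative serving — not a feasible corner.
avocado + kale with both tight: 0.9649 servings and 2.824 servings → $5.55.
banana + kale with both tight: 1.635 servings and 2.722 servings → $4.33.
So the least-cost plan costs $4.33.

$4.33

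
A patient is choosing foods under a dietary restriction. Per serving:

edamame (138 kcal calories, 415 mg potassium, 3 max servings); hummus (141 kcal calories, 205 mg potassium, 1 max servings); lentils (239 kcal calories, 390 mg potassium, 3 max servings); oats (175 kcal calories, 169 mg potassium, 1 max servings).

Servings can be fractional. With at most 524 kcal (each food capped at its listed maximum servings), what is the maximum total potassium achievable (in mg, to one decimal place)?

1424.5 mg

Potassium per kcal: edamame 3.007, lentils 1.632, hummus 1.454, oats 0.9657.
Take 3 servings of edamame: uses 414 kcal, +1245.0 mg potassium (running total 1245.0 mg).
Take 0.4603 servings of lentils: uses 110 kcal, +179.5 mg potassium (running total 1424.5 mg).
Greedy by best ratio exhausts the calories allowance optimally: 1424.5 mg.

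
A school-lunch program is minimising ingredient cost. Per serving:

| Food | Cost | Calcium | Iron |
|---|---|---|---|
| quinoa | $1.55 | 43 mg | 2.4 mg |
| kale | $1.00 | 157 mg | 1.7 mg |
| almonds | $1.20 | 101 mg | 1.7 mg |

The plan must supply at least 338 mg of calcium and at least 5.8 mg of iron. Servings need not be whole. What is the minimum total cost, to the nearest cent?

$3.41

Minimising a linear cost over {calcium ≥ 338, iron ≥ 5.8, servings ≥ 0} — the optimum is at a vertex, using one or two foods.
quinoa only: max(338/43, 5.8/2.4) = 7.86 servings → $12.18.
kale only: max(338/157, 5.8/1.7) = 3.412 servings → $3.41.
almonds only: max(338/101, 5.8/1.7) = 3.412 servings → $4.09.
quinoa + kale with both tight: 1.106 servings and 1.85 servings → $3.56.
quinoa + almonds with both tight: 0.06615 servings and 3.318 servings → $4.08.
kale + almonds: the both-tight solution has a negative serving — not a feasible corner.
The minimum over all feasible corners is $3.41.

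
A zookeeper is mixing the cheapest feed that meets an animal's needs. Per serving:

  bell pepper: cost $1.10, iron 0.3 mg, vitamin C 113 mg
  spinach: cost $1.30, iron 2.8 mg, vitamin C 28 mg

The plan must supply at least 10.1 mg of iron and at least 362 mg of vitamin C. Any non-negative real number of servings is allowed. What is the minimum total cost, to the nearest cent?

$6.97

This is a tiny linear program; its minimum lies at a vertex of the feasible set. List the vertices and price them.
bell pepper only: max(10.1/0.3, 362/113) = 33.67 servings → $37.03.
spinach only: max(10.1/2.8, 362/28) = 12.93 servings → $16.81.
bell pepper + spinach with both tight: 2.373 servings and 3.353 servings → $6.97.
The minimum over all feasible corners is $6.97.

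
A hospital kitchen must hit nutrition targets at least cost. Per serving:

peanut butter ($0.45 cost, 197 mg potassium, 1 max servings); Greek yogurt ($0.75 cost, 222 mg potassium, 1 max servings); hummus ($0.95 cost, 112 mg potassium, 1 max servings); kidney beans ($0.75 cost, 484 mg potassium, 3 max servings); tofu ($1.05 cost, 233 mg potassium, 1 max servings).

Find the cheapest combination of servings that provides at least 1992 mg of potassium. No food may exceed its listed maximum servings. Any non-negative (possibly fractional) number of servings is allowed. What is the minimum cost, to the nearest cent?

$4.00

Cost per mg of potassium: kidney beans $0.0015, peanut butter $0.0023, Greek yogurt $0.0034, tofu $0.0045, hummus $0.0085.
Take 3 servings of kidney beans: +1452.0 mg potassium for $2.25 (total $2.25, still need 540.0 mg).
Take 1 serving of peanut butter: +197.0 mg potassium for $0.45 (total $2.70, still need 343.0 mg).
Take 1 serving of Greek yogurt: +222.0 mg potassium for $0.75 (total $3.45, still need 121.0 mg).
Take 0.5193 servings of tofu: +121.0 mg potassium for $0.55 (total $4.00, still need 0.0 mg).
Greedy by cheapest-per-mg is optimal for a single linear constraint, so the minimum cost is $4.00.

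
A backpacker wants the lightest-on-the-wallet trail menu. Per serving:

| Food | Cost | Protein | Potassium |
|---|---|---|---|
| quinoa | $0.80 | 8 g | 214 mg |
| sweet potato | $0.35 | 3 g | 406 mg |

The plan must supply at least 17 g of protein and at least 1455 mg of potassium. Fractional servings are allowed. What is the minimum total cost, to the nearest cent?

$1.85

quinoa only: max(17/8, 1455/214) = 6.799 servings → $5.44.
sweet potato only: max(17/3, 1455/406) = 5.667 servings → $1.98.
quinoa + sweet potato with both tight: 0.9735 servings and 3.071 servings → $1.85.
So the least-cost plan costs $1.85.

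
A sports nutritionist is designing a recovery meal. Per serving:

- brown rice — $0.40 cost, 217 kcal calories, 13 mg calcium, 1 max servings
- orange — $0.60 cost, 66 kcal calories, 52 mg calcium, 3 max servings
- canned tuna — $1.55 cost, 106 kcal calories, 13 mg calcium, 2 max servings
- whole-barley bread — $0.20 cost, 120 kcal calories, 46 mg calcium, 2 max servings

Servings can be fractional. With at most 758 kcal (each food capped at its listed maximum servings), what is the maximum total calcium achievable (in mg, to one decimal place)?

Calcium per kcal: orange 0.7879, whole-barley bread 0.3833, canned tuna 0.1226, brown rice 0.05991.
Take 3 servings of orange: uses 198 kcal, +156.0 mg calcium (running total 156.0 mg).
Take 2 servings of whole-barley bread: uses 240 kcal, +92.0 mg calcium (running total 248.0 mg).
Take 2 servings of canned tuna: uses 212 kcal, +26.0 mg calcium (running total 274.0 mg).
Take 0.4977 servings of brown rice: uses 108 kcal, +6.5 mg calcium (running total 280.5 mg).
Filling greedily by calcium-per-kcal is optimal for one linear limit, giving 280.5 mg.

280.5 mg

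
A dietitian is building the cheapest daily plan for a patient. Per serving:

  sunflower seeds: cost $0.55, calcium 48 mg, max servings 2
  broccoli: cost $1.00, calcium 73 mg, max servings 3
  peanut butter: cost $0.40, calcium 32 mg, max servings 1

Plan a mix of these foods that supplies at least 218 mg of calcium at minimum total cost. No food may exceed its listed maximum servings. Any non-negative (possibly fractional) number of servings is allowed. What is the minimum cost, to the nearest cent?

Cost per mg of calcium: sunflower seeds $0.0115, peanut butter $0.0125, broccoli $0.0137.
Take 2 servings of sunflower seeds: +96.0 mg calcium for $1.10 (total $1.10, still need 122.0 mg).
Take 1 serving of peanut butter: +32.0 mg calcium for $0.40 (total $1.50, still need 90.0 mg).
Take 1.233 servings of broccoli: +90.0 mg calcium for $1.23 (total $2.73, still need 0.0 mg).
Filling from the cheapest source first is optimal under one linear minimum: $2.73.

$2.73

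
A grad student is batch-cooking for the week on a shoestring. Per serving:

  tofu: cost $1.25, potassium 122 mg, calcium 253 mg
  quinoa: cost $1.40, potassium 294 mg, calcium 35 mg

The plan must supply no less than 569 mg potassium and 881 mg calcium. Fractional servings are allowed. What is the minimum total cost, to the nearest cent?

$4.99

Compare the cost at each extreme point of the feasible region.
tofu only: max(569/122, 881/253) = 4.664 servings → $5.83.
quinoa only: max(569/294, 881/35) = 25.17 servings → $35.24.
tofu + quinoa with both tight: 3.41 servings and 0.5202 servings → $4.99.
The minimum over all feasible corners is $4.99.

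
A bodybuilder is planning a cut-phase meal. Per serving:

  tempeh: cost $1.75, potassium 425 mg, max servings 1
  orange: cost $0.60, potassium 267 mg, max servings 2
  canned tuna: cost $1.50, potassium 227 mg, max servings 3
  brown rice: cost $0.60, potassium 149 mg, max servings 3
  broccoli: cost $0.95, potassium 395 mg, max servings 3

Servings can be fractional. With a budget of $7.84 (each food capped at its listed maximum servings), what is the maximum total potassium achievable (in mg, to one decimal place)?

2627.3 mg

Potassium per dollar: orange 445, broccoli 415.8, brown rice 248.3, tempeh 242.9, canned tuna 151.3.
Take 2 servings of orange: spends $1.20, +534.0 mg potassium (running total 534.0 mg).
Take 3 servings of broccoli: spends $2.85, +1185.0 mg potassium (running total 1719.0 mg).
Take 3 servings of brown rice: spends $1.80, +447.0 mg potassium (running total 2166.0 mg).
Take 1 serving of tempeh: spends $1.75, +425.0 mg potassium (running total 2591.0 mg).
Take 0.16 servings of canned tuna: spends $0.24, +36.3 mg potassium (running total 2627.3 mg).
Greedy by best ratio exhausts the cost allowance optimally: 2627.3 mg.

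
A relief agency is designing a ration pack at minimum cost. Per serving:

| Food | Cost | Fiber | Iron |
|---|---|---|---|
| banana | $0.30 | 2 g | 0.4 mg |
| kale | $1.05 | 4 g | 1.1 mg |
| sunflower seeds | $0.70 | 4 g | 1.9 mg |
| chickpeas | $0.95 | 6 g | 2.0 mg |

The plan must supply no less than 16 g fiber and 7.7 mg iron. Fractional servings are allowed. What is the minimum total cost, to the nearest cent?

At the optimum either one food covers both requirements or two foods hit both targets exactly; no other combination can be cheaper.
banana only: max(16/2, 7.7/0.4) = 19.25 servings → $5.78.
kale only: max(16/4, 7.7/1.1) = 7 servings → $7.35.
sunflower seeds only: max(16/4, 7.7/1.9) = 4.053 servings → $2.84.
chickpeas only: max(16/6, 7.7/2.0) = 3.85 servings → $3.66.
banana + kale: the both-tight solution has a negative serving — not a feasible corner.
banana + sunflower seeds: intersection lies outside the first quadrant.
banana + chickpeas with both targets exact would need a negative amount; discard.
kale + sunflower seeds with both targets exact would need a negative amount; discard.
kale + chickpeas with both targets exact would need a negative amount; discard.
sunflower seeds + chickpeas with both targets exact would need a negative amount; discard.
The minimum over all feasible corners is $2.84.

$2.84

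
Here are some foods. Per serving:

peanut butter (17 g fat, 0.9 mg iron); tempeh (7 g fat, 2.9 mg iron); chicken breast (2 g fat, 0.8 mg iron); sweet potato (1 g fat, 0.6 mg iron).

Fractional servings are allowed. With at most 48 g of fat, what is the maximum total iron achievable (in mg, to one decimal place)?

28.8 mg

Iron per g fat: sweet potato 0.6, tempeh 0.4143, chicken breast 0.4, peanut butter 0.05294.
With no serving limits, spend the whole fat allowance on sweet potato: 48 g / 1 g × 0.6 mg = 28.8 mg.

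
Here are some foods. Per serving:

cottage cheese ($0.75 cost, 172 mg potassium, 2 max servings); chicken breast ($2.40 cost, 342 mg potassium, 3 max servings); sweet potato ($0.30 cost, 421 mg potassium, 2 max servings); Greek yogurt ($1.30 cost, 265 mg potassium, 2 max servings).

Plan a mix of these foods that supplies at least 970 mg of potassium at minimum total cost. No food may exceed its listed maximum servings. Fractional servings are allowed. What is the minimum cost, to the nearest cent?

$1.16

Cost per mg of potassium: sweet potato $0.0007, cottage cheese $0.0044, Greek yogurt $0.0049, chicken breast $0.0070.
Take 2 servings of sweet potato: +842.0 mg potassium for $0.60 (total $0.60, still need 128.0 mg).
Take 0.7442 servings of cottage cheese: +128.0 mg potassium for $0.56 (total $1.16, still need 0.0 mg).
Filling from the cheapest source first is optimal under one linear minimum: $1.16.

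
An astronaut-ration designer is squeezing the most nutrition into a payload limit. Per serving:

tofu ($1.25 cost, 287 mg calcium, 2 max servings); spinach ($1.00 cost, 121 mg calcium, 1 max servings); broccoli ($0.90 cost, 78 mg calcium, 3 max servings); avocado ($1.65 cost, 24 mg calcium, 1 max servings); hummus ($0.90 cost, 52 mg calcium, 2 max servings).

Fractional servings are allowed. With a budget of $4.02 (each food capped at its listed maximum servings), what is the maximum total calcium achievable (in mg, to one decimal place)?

Calcium per dollar: tofu 229.6, spinach 121, broccoli 86.67, hummus 57.78, avocado 14.55.
Take 2 servings of tofu: spends $2.50, +574.0 mg calcium (running total 574.0 mg).
Take 1 serving of spinach: spends $1.00, +121.0 mg calcium (running total 695.0 mg).
Take 0.5778 servings of broccoli: spends $0.52, +45.1 mg calcium (running total 740.1 mg).
Greedy by best ratio exhausts the cost allowance optimally: 740.1 mg.

740.1 mg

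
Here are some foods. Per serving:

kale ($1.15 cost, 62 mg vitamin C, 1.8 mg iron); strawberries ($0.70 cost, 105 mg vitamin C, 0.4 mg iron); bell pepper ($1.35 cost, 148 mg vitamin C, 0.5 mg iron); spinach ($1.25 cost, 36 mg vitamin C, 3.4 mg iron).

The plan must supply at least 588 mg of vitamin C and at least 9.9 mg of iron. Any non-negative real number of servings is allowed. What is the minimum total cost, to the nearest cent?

kale only: max(588/62, 9.9/1.8) = 9.484 servings → $10.91.
strawberries only: max(588/105, 9.9/0.4) = 24.75 servings → $17.32.
bell pepper only: max(588/148, 9.9/0.5) = 19.8 servings → $26.73.
spinach only: max(588/36, 9.9/3.4) = 16.33 servings → $20.42.
kale + strawberries with both tight: 4.898 servings and 2.708 servings → $7.53.
kale + bell pepper with both tight: 4.975 servings and 1.889 servings → $8.27.
kale + spinach: the both-tight solution has a negative serving — not a feasible corner.
strawberries + bell pepper with both targets exact would need a negative amount; discard.
strawberries + spinach with both tight: 4.795 servings and 2.348 servings → $6.29.
bell pepper + spinach with both tight: 3.386 servings and 2.414 servings → $7.59.
Cheapest feasible corner: $6.29.

$6.29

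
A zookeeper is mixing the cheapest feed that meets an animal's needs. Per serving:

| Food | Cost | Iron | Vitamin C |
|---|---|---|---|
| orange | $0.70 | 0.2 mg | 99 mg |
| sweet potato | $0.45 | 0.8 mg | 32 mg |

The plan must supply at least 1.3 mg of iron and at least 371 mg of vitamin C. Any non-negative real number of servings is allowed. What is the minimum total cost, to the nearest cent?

At the optimum either one food covers both requirements or two foods hit both targets exactly; no other combination can be cheaper.
orange only: max(1.3/0.2, 371/99) = 6.5 servings → $4.55.
sweet potato only: max(1.3/0.8, 371/32) = 11.59 servings → $5.22.
orange + sweet potato with both tight: 3.505 servings and 0.7486 servings → $2.79.
The minimum over all feasible corners is $2.79.

$2.79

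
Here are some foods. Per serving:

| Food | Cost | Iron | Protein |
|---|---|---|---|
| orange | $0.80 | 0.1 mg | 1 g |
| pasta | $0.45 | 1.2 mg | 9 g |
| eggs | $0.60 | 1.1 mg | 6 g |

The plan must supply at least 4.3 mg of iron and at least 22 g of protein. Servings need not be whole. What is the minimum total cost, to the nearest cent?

$1.61

The cheapest plan sits at a corner of the feasible region — with two constraints it uses at most two foods.
orange only: max(4.3/0.1, 22/1) = 43 servings → $34.40.
pasta only: max(4.3/1.2, 22/9) = 3.583 servings → $1.61.
eggs only: max(4.3/1.1, 22/6) = 3.909 servings → $2.35.
orange + pasta: the both-tight solution has a negative serving — not a feasible corner.
orange + eggs: intersection lies outside the first quadrant.
pasta + eggs with both targets exact would need a negative amount; discard.
So the least-cost plan costs $1.61.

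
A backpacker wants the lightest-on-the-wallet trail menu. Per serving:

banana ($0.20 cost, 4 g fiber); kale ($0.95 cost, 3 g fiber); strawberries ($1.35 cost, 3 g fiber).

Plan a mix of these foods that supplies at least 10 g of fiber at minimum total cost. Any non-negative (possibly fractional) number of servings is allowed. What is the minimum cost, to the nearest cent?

Cost per g of fiber: banana $0.0500, kale $0.3167, strawberries $0.4500.
With no serving limits, use only banana: 10 g / 4 g = 2.5 servings × $0.20 = $0.50.

$0.50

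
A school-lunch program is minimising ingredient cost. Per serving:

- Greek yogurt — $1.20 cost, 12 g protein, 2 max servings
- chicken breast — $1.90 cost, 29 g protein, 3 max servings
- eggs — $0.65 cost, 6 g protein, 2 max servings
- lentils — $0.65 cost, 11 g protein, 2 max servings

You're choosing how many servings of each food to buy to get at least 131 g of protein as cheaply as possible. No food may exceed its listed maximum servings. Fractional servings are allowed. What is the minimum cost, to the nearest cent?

$9.20

Cost per g of protein: lentils $0.0591, chicken breast $0.0655, Greek yogurt $0.1000, eggs $0.1083.
Take 2 servings of lentils: +22.0 g protein for $1.30 (total $1.30, still need 109.0 g).
Take 3 servings of chicken breast: +87.0 g protein for $5.70 (total $7.00, still need 22.0 g).
Take 1.833 servings of Greek yogurt: +22.0 g protein for $2.20 (total $9.20, still need 0.0 g).
Filling from the cheapest source first is optimal under one linear minimum: $9.20.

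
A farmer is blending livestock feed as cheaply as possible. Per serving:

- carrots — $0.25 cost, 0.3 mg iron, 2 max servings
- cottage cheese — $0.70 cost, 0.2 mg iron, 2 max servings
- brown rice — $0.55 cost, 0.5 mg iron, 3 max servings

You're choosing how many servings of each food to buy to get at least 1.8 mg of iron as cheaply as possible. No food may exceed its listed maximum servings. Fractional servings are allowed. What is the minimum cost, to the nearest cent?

$1.82

Cost per mg of iron: carrots $0.8333, brown rice $1.1000, cottage cheese $3.5000.
Take 2 servings of carrots: +0.6 mg iron for $0.50 (total $0.50, still need 1.2 mg).
Take 2.4 servings of brown rice: +1.2 mg iron for $1.32 (total $1.82, still need 0.0 mg).
Greedy by cheapest-per-mg is optimal for a single linear constraint, so the minimum cost is $1.82.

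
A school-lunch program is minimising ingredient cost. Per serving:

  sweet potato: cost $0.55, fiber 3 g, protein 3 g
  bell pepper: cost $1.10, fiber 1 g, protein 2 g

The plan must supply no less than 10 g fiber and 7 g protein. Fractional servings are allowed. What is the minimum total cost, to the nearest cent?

$1.83

This is a tiny linear program; its minimum lies at a vertex of the feasible set. List the vertices and price them.
sweet potato only: max(10/3, 7/3) = 3.333 servings → $1.83.
bell pepper only: max(10/1, 7/2) = 10 servings → $11.00.
sweet potato + bell pepper: the both-tight solution has a negative serving — not a feasible corner.
Cheapest feasible corner: $1.83.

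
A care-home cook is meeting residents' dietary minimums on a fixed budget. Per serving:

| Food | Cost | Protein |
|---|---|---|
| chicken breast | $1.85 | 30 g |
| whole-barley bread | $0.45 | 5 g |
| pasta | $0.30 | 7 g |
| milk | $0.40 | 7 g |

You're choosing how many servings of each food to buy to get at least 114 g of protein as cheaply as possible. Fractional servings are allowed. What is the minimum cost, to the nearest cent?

$4.89

Cost per g of protein: pasta $0.0429, milk $0.0571, chicken breast $0.0617, whole-barley bread $0.0900.
With no serving limits, use only pasta: 114 g / 7 g = 16.29 servings × $0.30 = $4.89.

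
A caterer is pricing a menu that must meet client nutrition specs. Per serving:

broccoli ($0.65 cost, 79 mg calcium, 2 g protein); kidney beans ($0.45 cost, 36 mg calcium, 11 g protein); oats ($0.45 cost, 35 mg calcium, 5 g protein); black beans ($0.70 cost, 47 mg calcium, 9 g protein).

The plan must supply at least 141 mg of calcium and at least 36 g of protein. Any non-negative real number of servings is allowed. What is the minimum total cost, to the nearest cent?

$1.65

Compare the cost at each extreme point of the feasible region.
broccoli only: max(141/79, 36/2) = 18 servings → $11.70.
kidney beans only: max(141/36, 36/11) = 3.917 servings → $1.76.
oats only: max(141/35, 36/5) = 7.2 servings → $3.24.
black beans only: max(141/47, 36/9) = 4 servings → $2.80.
broccoli + kidney beans with both tight: 0.3199 servings and 3.215 servings → $1.65.
broccoli + oats: the both-tight solution has a negative serving — not a feasible corner.
broccoli + black beans: intersection lies outside the first quadrant.
kidney beans + oats with both tight: 2.707 servings and 1.244 servings → $1.78.
kidney beans + black beans with both tight: 2.192 servings and 1.321 servings → $1.91.
oats + black beans with both targets exact would need a negative amount; discard.
So the least-cost plan costs $1.65.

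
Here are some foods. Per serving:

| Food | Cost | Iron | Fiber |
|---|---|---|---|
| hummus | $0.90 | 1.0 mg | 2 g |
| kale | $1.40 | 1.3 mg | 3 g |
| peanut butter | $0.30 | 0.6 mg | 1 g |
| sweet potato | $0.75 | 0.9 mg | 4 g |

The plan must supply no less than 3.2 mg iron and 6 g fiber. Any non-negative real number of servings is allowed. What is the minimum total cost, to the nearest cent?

$1.68

hummus only: max(3.2/1.0, 6/2) = 3.2 servings → $2.88.
kale only: max(3.2/1.3, 6/3) = 2.462 servings → $3.45.
peanut butter only: max(3.2/0.6, 6/1) = 6 servings → $1.80.
sweet potato only: max(3.2/0.9, 6/4) = 3.556 servings → $2.67.
hummus + kale: intersection lies outside the first quadrant.
hummus + peanut butter with both tight: 2 servings and 2 servings → $2.40.
hummus + sweet potato with both targets exact would need a negative amount; discard.
kale + peanut butter with both tight: 0.8 servings and 3.6 servings → $2.20.
kale + sweet potato: intersection lies outside the first quadrant.
peanut butter + sweet potato with both tight: 4.933 servings and 0.2667 servings → $1.68.
Cheapest feasible corner: $1.68.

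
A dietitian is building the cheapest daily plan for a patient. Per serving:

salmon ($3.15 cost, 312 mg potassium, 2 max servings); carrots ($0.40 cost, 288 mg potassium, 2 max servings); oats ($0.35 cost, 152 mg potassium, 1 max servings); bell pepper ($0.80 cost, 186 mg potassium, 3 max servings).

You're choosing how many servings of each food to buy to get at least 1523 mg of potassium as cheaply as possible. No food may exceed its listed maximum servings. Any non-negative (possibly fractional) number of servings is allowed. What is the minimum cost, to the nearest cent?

Cost per mg of potassium: carrots $0.0014, oats $0.0023, bell pepper $0.0043, salmon $0.0101.
Take 2 servings of carrots: +576.0 mg potassium for $0.80 (total $0.80, still need 947.0 mg).
Take 1 serving of oats: +152.0 mg potassium for $0.35 (total $1.15, still need 795.0 mg).
Take 3 servings of bell pepper: +558.0 mg potassium for $2.40 (total $3.55, still need 237.0 mg).
Take 0.7596 servings of salmon: +237.0 mg potassium for $2.39 (total $5.94, still need 0.0 mg).
Greedy by cheapest-per-mg is optimal for a single linear constraint, so the minimum cost is $5.94.

$5.94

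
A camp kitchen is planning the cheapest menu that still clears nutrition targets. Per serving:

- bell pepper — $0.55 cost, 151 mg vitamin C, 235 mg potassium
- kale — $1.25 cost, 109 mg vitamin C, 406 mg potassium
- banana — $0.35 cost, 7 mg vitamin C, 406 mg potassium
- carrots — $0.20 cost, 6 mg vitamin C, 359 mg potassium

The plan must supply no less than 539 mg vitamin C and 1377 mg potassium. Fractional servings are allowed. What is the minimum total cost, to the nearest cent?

A basic optimal solution has at most two foods positive. Try each food alone and each pair with both targets met exactly.
bell pepper only: max(539/151, 1377/235) = 5.86 servings → $3.22.
kale only: max(539/109, 1377/406) = 4.945 servings → $6.18.
banana only: max(539/7, 1377/406) = 77 servings → $26.95.
carrots only: max(539/6, 1377/359) = 89.83 servings → $17.97.
bell pepper + kale with both tight: 1.926 servings and 2.277 servings → $3.91.
bell pepper + banana with both tight: 3.506 servings and 1.362 servings → $2.41.
bell pepper + carrots with both tight: 3.508 servings and 1.539 servings → $2.24.
kale + banana with both targets exact would need a negative amount; discard.
kale + carrots: intersection lies outside the first quadrant.
banana + carrots: intersection lies outside the first quadrant.
Cheapest feasible corner: $2.24.

$2.24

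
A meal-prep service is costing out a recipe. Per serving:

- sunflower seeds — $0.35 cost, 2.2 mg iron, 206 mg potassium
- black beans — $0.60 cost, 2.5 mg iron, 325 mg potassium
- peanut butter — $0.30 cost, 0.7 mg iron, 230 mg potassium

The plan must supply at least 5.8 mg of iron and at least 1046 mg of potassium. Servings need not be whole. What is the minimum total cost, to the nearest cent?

Minimising a linear cost over {iron ≥ 5.8, potassium ≥ 1046, servings ≥ 0} — the optimum is at a vertex, using one or two foods.
sunflower seeds only: max(5.8/2.2, 1046/206) = 5.078 servings → $1.78.
black beans only: max(5.8/2.5, 1046/325) = 3.218 servings → $1.93.
peanut butter only: max(5.8/0.7, 1046/230) = 8.286 servings → $2.49.
sunflower seeds + black beans: intersection lies outside the first quadrant.
sunflower seeds + peanut butter with both tight: 1.663 servings and 3.058 servings → $1.50.
black beans + peanut butter with both tight: 1.732 servings and 2.101 servings → $1.67.
So the least-cost plan costs $1.50.

$1.50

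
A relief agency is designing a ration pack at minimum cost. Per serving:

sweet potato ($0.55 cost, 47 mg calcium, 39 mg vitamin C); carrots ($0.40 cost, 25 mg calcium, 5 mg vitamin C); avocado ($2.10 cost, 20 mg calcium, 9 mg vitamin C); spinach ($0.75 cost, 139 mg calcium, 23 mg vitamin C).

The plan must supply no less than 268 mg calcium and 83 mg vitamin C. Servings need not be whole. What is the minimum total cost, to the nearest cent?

Minimising a linear cost over {calcium ≥ 268, vitamin C ≥ 83, servings ≥ 0} — the optimum is at a vertex, using one or two foods.
sweet potato only: max(268/47, 83/39) = 5.702 servings → $3.14.
carrots only: max(268/25, 83/5) = 16.6 servings → $6.64.
avocado only: max(268/20, 83/9) = 13.4 servings → $28.14.
spinach only: max(268/139, 83/23) = 3.609 servings → $2.71.
sweet potato + carrots with both tight: 0.9932 servings and 8.853 servings → $4.09.
sweet potato + avocado: the both-tight solution has a negative serving — not a feasible corner.
sweet potato + spinach with both tight: 1.238 servings and 1.509 servings → $1.81.
carrots + avocado with both tight: 6.016 servings and 5.88 servings → $14.75.
carrots + spinach: the both-tight solution has a negative serving — not a feasible corner.
avocado + spinach with both tight: 6.793 servings and 0.9507 servings → $14.98.
The minimum over all feasible corners is $1.81.

$1.81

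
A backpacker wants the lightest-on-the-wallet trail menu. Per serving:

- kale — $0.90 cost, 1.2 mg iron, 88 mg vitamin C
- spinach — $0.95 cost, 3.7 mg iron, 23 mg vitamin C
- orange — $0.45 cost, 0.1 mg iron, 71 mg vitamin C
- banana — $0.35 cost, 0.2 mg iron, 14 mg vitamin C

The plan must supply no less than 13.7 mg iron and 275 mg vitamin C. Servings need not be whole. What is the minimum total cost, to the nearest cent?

kale only: max(13.7/1.2, 275/88) = 11.42 servings → $10.28.
spinach only: max(13.7/3.7, 275/23) = 11.96 servings → $11.36.
orange only: max(13.7/0.1, 275/71) = 137 servings → $61.65.
banana only: max(13.7/0.2, 275/14) = 68.5 servings → $23.98.
kale + spinach with both tight: 2.357 servings and 2.938 servings → $4.91.
kale + orange: intersection lies outside the first quadrant.
kale + banana: intersection lies outside the first quadrant.
spinach + orange with both tight: 3.63 servings and 2.697 servings → $4.66.
spinach + banana with both tight: 2.898 servings and 14.88 servings → $7.96.
orange + banana: intersection lies outside the first quadrant.
So the least-cost plan costs $4.66.

$4.66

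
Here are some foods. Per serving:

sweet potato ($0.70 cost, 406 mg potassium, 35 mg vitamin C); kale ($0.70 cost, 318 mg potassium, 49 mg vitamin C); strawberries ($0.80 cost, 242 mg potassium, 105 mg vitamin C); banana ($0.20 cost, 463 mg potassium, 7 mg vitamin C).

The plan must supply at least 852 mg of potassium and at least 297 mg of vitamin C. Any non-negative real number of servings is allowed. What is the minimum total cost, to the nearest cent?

sweet potato only: max(852/406, 297/35) = 8.486 servings → $5.94.
kale only: max(852/318, 297/49) = 6.061 servings → $4.24.
strawberries only: max(852/242, 297/105) = 3.521 servings → $2.82.
banana only: max(852/463, 297/7) = 42.43 servings → $8.49.
sweet potato + kale: intersection lies outside the first quadrant.
sweet potato + strawberries with both tight: 0.5148 servings and 2.657 servings → $2.49.
sweet potato + banana with both targets exact would need a negative amount; discard.
kale + strawberries with both tight: 0.8167 servings and 2.447 servings → $2.53.
kale + banana with both targets exact would need a negative amount; discard.
strawberries + banana with both tight: 2.804 servings and 0.3748 servings → $2.32.
The minimum over all feasible corners is $2.32.

$2.32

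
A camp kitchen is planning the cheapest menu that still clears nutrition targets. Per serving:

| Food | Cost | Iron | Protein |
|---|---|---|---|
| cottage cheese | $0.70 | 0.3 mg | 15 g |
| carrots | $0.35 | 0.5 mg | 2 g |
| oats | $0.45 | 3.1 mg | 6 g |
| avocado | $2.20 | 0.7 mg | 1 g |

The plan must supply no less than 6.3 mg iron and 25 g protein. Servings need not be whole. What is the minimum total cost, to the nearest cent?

$1.50

The cheapest plan sits at a corner of the feasible region — with two constraints it uses at most two foods.
cottage cheese only: max(6.3/0.3, 25/15) = 21 servings → $14.70.
carrots only: max(6.3/0.5, 25/2) = 12.6 servings → $4.41.
oats only: max(6.3/3.1, 25/6) = 4.167 servings → $1.88.
avocado only: max(6.3/0.7, 25/1) = 25 servings → $55.00.
cottage cheese + carrots: the both-tight solution has a negative serving — not a feasible corner.
cottage cheese + oats with both tight: 0.8881 servings and 1.946 servings → $1.50.
cottage cheese + avocado with both tight: 1.098 servings and 8.529 servings → $19.53.
carrots + oats with both tight: 12.41 servings and 0.03125 servings → $4.36.
carrots + avocado with both tight: 12.44 servings and 0.1111 servings → $4.60.
oats + avocado with both targets exact would need a negative amount; discard.
The minimum over all feasible corners is $1.50.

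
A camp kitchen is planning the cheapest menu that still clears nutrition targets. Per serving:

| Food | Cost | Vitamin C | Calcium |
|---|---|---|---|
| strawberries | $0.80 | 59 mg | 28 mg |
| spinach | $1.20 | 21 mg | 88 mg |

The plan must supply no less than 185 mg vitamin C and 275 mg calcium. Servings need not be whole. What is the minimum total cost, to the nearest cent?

$4.70

At the optimum either one food covers both requirements or two foods hit both targets exactly; no other combination can be cheaper.
strawberries only: max(185/59, 275/28) = 9.821 servings → $7.86.
spinach only: max(185/21, 275/88) = 8.81 servings → $10.57.
strawberries + spinach with both tight: 2.282 servings and 2.399 servings → $4.70.
Cheapest feasible corner: $4.70.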